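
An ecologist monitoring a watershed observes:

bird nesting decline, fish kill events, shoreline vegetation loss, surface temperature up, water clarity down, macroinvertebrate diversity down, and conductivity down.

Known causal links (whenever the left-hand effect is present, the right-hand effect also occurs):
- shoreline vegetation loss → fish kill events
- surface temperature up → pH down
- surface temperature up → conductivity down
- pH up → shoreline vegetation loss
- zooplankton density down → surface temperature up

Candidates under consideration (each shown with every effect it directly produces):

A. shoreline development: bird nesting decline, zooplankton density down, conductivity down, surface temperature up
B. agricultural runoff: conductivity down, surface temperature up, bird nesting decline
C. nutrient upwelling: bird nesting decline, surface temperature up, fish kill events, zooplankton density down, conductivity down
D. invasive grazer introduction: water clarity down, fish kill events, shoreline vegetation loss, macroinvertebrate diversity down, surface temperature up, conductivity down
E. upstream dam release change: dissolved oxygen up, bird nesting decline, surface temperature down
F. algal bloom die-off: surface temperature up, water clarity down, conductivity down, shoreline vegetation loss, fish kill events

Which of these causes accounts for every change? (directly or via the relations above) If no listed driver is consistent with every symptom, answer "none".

none

Checking each candidate against the observations:
(A) shoreline development — bird nesting decline yes; fish kill events NO; shoreline vegetation loss NO; surface temperature up yes; water clarity down NO; macroinvertebrate diversity down NO; conductivity down yes
(B) agricultural runoff — does not account for fish kill events, shoreline vegetation loss, water clarity down, macroinvertebrate diversity down
(C) nutrient upwelling — bird nesting decline yes; fish kill events yes; shoreline vegetation loss NO; surface temperature up yes; water clarity down NO; macroinvertebrate diversity down NO; conductivity down yes
(D) invasive grazer introduction — does not account for bird nesting decline
(E) upstream dam release change — fails on fish kill events, shoreline vegetation loss, surface temperature up, water clarity down, macroinvertebrate diversity down, conductivity down (predicts surface temperature down, not surface temperature up)
(F) algal bloom die-off — bird nesting decline NO; fish kill events yes; shoreline vegetation loss yes; surface temperature up yes; water clarity down yes; macroinvertebrate diversity down NO; conductivity down yes
None of the listed candidates fits everything.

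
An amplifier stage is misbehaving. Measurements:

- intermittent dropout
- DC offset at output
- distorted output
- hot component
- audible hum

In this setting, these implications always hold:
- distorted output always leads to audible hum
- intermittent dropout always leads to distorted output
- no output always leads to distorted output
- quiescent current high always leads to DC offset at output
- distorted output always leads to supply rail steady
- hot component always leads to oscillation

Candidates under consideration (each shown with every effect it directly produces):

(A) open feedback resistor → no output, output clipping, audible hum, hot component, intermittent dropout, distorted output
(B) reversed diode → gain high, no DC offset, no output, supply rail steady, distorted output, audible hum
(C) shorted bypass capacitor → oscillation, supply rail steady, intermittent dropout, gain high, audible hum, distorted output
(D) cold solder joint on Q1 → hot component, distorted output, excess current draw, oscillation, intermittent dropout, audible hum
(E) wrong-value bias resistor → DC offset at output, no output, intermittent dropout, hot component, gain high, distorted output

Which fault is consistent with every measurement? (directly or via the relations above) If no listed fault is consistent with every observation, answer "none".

Checking each candidate against the observations:
(A) open feedback resistor — does not account for DC offset at output
(B) reversed diode — intermittent dropout NO; DC offset at output NO; distorted output yes; hot component NO; audible hum yes
(C) shorted bypass capacitor — does not account for DC offset at output, hot component
(D) cold solder joint on Q1 — intermittent dropout yes; DC offset at output NO; distorted output yes; hot component yes; audible hum yes
(E) wrong-value bias resistor — intermittent dropout yes; DC offset at output yes; distorted output yes; hot component yes; audible hum yes (via distorted output → audible hum)
(E) alone accounts for all the evidence.

E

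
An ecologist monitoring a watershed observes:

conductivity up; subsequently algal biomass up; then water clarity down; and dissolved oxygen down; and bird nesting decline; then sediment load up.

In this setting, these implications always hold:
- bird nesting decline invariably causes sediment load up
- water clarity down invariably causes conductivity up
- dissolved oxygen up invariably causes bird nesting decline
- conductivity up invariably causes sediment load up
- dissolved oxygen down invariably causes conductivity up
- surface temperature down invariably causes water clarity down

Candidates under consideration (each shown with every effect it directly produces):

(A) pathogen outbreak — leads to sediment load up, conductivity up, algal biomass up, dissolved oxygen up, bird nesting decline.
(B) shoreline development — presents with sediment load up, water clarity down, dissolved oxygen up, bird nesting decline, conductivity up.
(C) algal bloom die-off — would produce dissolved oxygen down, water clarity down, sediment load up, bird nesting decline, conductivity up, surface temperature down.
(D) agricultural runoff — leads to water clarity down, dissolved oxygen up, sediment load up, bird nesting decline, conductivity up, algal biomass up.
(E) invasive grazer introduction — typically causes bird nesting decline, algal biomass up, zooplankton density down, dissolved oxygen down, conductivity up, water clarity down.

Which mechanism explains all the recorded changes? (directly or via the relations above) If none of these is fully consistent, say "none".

Per-candidate check:
(A) pathogen outbreak — conductivity up +; algal biomass up +; water clarity down -; dissolved oxygen down -; bird nesting decline +; sediment load up +
(B) shoreline development — conductivity up +; algal biomass up -; water clarity down +; dissolved oxygen down -; bird nesting decline +; sediment load up +
(C) algal bloom die-off — does not account for algal biomass up
(D) agricultural runoff — conductivity up +; algal biomass up +; water clarity down +; dissolved oxygen down -; bird nesting decline +; sediment load up +
(E) invasive grazer introduction — conductivity up +; algal biomass up +; water clarity down +; dissolved oxygen down +; bird nesting decline +; sediment load up + (by bird nesting decline → sediment load up)
(E) alone accounts for all the evidence.

E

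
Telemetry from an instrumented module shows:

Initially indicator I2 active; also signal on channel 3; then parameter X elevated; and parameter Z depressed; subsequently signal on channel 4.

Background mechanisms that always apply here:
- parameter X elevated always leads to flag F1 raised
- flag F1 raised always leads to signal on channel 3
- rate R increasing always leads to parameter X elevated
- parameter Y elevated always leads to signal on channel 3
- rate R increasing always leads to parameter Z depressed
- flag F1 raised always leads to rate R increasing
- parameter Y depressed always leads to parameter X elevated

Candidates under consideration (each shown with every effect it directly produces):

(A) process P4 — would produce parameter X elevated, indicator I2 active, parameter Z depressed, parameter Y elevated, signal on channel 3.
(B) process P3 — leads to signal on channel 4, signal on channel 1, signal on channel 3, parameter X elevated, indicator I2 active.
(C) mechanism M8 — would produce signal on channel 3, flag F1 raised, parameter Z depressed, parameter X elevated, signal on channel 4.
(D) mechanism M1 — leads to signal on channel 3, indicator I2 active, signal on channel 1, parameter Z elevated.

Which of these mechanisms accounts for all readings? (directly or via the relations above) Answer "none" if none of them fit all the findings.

Checking each candidate against the observations:
(A) process P4 — indicator I2 active yes; signal on channel 3 yes; parameter X elevated yes; parameter Z depressed yes; signal on channel 4 NO
(B) process P3 — accounts for every observation (parameter Z depressed by parameter X elevated → flag F1 raised → rate R increasing → parameter Z depressed)
(C) mechanism M8 — indicator I2 active NO; signal on channel 3 yes; parameter X elevated yes; parameter Z depressed yes; signal on channel 4 yes
(D) mechanism M1 — fails on parameter X elevated, parameter Z depressed, signal on channel 4 (predicts parameter Z elevated, not parameter Z depressed)
(B) alone accounts for all the evidence.

B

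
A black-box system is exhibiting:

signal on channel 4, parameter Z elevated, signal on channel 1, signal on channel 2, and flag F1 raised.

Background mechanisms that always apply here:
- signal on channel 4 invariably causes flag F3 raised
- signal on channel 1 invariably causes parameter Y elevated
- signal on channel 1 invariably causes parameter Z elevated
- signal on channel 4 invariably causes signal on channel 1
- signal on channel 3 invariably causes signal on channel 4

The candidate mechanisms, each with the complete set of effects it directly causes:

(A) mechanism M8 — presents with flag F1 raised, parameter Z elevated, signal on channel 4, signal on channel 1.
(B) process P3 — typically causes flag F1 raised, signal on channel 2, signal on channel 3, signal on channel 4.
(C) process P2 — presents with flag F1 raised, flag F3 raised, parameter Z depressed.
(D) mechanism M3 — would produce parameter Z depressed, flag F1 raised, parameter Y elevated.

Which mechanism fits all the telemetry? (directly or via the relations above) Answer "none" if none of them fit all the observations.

Checking each candidate against the observations:
(A) mechanism M8 — signal on channel 4 yes; parameter Z elevated yes; signal on channel 1 yes; signal on channel 2 NO; flag F1 raised yes
(B) process P3 — accounts for every observation (parameter Z elevated via signal on channel 4 → signal on channel 1 → parameter Z elevated)
(C) process P2 — signal on channel 4 NO; parameter Z elevated NO; signal on channel 1 NO; signal on channel 2 NO; flag F1 raised yes
(D) mechanism M3 — signal on channel 4 NO; parameter Z elevated NO; signal on channel 1 NO; signal on channel 2 NO; flag F1 raised yes
(B) is the only candidate with no mismatches.

B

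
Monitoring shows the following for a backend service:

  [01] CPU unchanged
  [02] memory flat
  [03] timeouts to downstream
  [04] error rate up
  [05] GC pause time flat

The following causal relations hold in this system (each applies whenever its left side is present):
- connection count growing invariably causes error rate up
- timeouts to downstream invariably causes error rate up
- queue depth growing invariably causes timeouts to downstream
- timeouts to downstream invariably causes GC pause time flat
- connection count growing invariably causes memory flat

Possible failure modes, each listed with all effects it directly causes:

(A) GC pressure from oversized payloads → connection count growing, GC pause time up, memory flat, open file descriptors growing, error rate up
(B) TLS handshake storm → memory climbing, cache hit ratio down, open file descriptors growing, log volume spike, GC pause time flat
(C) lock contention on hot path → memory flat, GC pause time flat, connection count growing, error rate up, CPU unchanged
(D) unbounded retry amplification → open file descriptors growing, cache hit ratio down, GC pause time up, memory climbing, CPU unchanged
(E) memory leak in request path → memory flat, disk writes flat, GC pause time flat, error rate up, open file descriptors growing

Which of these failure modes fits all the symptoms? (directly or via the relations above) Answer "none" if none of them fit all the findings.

Testing each hypothesis:
(A) GC pressure from oversized payloads — CPU unchanged miss; memory flat match; timeouts to downstream miss; error rate up match; GC pause time flat miss
(B) TLS handshake storm — fails on CPU unchanged, memory flat, timeouts to downstream, error rate up (predicts memory climbing, not memory flat)
(C) lock contention on hot path — CPU unchanged match; memory flat match; timeouts to downstream miss; error rate up match; GC pause time flat match
(D) unbounded retry amplification — fails on memory flat, timeouts to downstream, error rate up, GC pause time flat (predicts memory climbing, not memory flat; predicts GC pause time up, not GC pause time flat)
(E) memory leak in request path — CPU unchanged miss; memory flat match; timeouts to downstream miss; error rate up match; GC pause time flat match
No candidate is consistent with all observations.

none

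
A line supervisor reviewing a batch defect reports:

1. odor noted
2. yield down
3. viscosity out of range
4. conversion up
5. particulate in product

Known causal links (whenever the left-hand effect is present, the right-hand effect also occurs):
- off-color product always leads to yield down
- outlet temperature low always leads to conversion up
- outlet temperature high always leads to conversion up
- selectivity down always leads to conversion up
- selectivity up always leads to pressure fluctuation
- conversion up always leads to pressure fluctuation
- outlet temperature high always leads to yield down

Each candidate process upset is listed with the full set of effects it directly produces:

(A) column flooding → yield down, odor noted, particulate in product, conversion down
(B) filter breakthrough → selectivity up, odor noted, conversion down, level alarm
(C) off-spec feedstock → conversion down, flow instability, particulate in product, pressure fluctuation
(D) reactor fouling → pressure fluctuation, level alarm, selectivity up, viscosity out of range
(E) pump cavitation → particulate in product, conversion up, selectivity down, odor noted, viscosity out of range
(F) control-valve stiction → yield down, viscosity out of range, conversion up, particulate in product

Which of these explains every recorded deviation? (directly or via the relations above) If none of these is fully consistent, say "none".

none

Per-candidate check:
(A) column flooding — odor noted match; yield down match; viscosity out of range miss; conversion up miss; particulate in product match
(B) filter breakthrough — odor noted match; yield down miss; viscosity out of range miss; conversion up miss; particulate in product miss
(C) off-spec feedstock — odor noted miss; yield down miss; viscosity out of range miss; conversion up miss; particulate in product match
(D) reactor fouling — odor noted miss; yield down miss; viscosity out of range match; conversion up miss; particulate in product miss
(E) pump cavitation — odor noted match; yield down miss; viscosity out of range match; conversion up match; particulate in product match
(F) control-valve stiction — odor noted miss; yield down match; viscosity out of range match; conversion up match; particulate in product match
None of the listed candidates fits everything.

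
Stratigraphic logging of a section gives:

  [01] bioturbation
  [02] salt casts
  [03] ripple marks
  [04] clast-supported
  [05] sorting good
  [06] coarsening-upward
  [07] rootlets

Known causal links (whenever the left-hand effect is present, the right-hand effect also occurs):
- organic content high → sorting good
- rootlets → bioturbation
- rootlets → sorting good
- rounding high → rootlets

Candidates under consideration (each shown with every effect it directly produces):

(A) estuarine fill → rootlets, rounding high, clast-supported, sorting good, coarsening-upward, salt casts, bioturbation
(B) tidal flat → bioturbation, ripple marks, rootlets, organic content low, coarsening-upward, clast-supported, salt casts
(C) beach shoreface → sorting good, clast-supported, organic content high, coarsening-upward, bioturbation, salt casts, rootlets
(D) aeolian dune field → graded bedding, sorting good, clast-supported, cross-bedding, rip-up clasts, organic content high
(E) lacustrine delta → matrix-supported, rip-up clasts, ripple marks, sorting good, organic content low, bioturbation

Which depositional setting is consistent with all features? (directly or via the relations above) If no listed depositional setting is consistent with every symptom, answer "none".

B

Per-candidate check:
(A) estuarine fill — does not account for ripple marks
(B) tidal flat — accounts for every observation (sorting good by rootlets → sorting good)
(C) beach shoreface — bioturbation +; salt casts +; ripple marks -; clast-supported +; sorting good +; coarsening-upward +; rootlets +
(D) aeolian dune field — does not account for bioturbation, salt casts, ripple marks, coarsening-upward, rootlets
(E) lacustrine delta — fails on salt casts, clast-supported, coarsening-upward, rootlets (predicts matrix-supported, not clast-supported)
(B) is the only candidate with no mismatches.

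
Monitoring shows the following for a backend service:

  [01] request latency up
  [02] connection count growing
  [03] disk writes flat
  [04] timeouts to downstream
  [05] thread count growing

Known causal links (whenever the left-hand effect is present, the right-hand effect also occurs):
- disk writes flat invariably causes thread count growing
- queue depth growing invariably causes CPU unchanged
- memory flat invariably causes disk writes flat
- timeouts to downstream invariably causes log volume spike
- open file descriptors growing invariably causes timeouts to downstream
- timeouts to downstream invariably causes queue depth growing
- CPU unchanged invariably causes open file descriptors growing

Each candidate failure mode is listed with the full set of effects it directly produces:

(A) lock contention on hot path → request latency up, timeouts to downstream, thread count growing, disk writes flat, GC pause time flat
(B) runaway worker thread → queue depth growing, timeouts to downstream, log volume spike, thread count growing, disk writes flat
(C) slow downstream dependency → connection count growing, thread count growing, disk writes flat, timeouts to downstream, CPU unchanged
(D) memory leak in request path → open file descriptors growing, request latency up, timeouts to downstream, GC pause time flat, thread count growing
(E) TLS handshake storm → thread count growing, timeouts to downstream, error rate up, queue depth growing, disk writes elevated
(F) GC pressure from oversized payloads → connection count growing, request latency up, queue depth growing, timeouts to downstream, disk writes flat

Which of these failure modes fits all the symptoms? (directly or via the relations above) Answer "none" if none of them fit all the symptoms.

Per-candidate check:
(A) lock contention on hot path — does not account for connection count growing
(B) runaway worker thread — does not account for request latency up, connection count growing
(C) slow downstream dependency — request latency up ✗; connection count growing ✓; disk writes flat ✓; timeouts to downstream ✓; thread count growing ✓
(D) memory leak in request path — request latency up ✓; connection count growing ✗; disk writes flat ✗; timeouts to downstream ✓; thread count growing ✓
(E) TLS handshake storm — fails on request latency up, connection count growing, disk writes flat (predicts disk writes elevated, not disk writes flat)
(F) GC pressure from oversized payloads — request latency up ✓; connection count growing ✓; disk writes flat ✓; timeouts to downstream ✓; thread count growing ✓ (by disk writes flat → thread count growing)
(F) alone accounts for all the evidence.

F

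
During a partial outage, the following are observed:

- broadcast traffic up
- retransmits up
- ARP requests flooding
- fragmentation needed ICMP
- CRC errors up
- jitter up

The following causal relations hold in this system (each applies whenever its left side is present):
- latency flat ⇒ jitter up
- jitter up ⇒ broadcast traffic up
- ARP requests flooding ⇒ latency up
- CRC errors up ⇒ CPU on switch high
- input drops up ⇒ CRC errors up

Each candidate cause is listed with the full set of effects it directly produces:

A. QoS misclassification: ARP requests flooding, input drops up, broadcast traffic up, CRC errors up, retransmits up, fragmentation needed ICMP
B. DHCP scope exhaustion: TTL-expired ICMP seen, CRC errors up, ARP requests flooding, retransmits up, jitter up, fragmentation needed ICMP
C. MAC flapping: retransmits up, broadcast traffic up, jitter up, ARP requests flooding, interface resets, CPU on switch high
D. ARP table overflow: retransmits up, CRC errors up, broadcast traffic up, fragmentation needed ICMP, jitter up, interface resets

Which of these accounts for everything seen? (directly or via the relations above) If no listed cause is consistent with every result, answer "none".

B

Checking each candidate against the observations:
(A) QoS misclassification — broadcast traffic up match; retransmits up match; ARP requests flooding match; fragmentation needed ICMP match; CRC errors up match; jitter up miss
(B) DHCP scope exhaustion — accounts for every observation (broadcast traffic up via jitter up → broadcast traffic up)
(C) MAC flapping — does not account for fragmentation needed ICMP, CRC errors up
(D) ARP table overflow — does not account for ARP requests flooding
(B) alone accounts for all the evidence.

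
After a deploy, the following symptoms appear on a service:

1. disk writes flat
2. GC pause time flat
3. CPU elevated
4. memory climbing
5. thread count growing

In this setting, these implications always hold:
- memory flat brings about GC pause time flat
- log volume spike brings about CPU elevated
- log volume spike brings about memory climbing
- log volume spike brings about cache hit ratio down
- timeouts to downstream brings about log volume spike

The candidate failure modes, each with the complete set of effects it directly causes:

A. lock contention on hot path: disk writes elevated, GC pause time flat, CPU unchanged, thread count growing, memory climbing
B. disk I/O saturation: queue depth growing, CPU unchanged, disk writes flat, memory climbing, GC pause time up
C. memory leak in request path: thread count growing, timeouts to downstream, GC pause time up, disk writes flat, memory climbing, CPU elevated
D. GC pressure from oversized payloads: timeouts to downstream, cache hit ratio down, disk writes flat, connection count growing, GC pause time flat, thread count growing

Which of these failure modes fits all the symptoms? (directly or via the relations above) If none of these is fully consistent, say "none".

For each candidate, compare predicted effects to what was observed:
(A) lock contention on hot path — fails on disk writes flat, CPU elevated (predicts disk writes elevated, not disk writes flat; predicts CPU unchanged, not CPU elevated)
(B) disk I/O saturation — fails on GC pause time flat, CPU elevated, thread count growing (predicts GC pause time up, not GC pause time flat; predicts CPU unchanged, not CPU elevated)
(C) memory leak in request path — fails on GC pause time flat (predicts GC pause time up, not GC pause time flat)
(D) GC pressure from oversized payloads — disk writes flat +; GC pause time flat +; CPU elevated + (through timeouts to downstream → log volume spike → CPU elevated); memory climbing + (through timeouts to downstream → log volume spike → memory climbing); thread count growing +
(D) alone accounts for all the evidence.

D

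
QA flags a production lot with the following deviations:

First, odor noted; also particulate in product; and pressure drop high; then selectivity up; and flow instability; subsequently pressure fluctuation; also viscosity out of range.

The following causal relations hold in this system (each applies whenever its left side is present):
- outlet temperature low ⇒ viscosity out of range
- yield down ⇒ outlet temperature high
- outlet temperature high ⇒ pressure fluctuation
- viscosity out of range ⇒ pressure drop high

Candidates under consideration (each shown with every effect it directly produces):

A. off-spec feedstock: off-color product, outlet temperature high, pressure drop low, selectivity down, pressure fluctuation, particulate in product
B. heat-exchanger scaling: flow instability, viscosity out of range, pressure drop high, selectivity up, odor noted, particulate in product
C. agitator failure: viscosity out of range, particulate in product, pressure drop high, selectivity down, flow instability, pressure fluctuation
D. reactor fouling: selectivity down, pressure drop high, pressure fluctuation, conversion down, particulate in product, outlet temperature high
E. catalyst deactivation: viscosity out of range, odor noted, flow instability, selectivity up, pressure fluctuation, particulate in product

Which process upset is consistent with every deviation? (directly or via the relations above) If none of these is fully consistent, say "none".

Per-candidate check:
(A) off-spec feedstock — odor noted NO; particulate in product yes; pressure drop high NO; selectivity up NO; flow instability NO; pressure fluctuation yes; viscosity out of range NO
(B) heat-exchanger scaling — does not account for pressure fluctuation
(C) agitator failure — odor noted NO; particulate in product yes; pressure drop high yes; selectivity up NO; flow instability yes; pressure fluctuation yes; viscosity out of range yes
(D) reactor fouling — odor noted NO; particulate in product yes; pressure drop high yes; selectivity up NO; flow instability NO; pressure fluctuation yes; viscosity out of range NO
(E) catalyst deactivation — accounts for every observation (pressure drop high through viscosity out of range → pressure drop high)
Only (E) is consistent with every observation.

E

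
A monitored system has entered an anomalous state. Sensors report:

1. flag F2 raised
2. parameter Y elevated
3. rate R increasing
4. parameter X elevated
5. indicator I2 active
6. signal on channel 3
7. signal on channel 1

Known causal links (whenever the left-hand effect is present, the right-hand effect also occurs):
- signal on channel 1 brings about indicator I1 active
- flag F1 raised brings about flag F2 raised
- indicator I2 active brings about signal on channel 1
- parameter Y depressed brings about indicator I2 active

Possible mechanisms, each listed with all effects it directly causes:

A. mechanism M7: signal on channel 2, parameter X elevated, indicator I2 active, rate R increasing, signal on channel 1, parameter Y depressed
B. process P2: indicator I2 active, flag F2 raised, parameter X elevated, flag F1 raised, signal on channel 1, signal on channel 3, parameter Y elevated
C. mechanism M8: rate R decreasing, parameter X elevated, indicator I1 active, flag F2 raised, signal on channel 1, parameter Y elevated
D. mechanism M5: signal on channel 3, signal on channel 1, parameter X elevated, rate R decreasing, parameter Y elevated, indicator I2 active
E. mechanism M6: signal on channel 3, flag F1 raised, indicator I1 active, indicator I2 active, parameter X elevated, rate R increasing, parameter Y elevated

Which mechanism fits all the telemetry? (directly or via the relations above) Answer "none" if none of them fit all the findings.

Per-candidate check:
(A) mechanism M7 — flag F2 raised ✗; parameter Y elevated ✗; rate R increasing ✓; parameter X elevated ✓; indicator I2 active ✓; signal on channel 3 ✗; signal on channel 1 ✓
(B) process P2 — flag F2 raised ✓; parameter Y elevated ✓; rate R increasing ✗; parameter X elevated ✓; indicator I2 active ✓; signal on channel 3 ✓; signal on channel 1 ✓
(C) mechanism M8 — flag F2 raised ✓; parameter Y elevated ✓; rate R increasing ✗; parameter X elevated ✓; indicator I2 active ✗; signal on channel 3 ✗; signal on channel 1 ✓
(D) mechanism M5 — flag F2 raised ✗; parameter Y elevated ✓; rate R increasing ✗; parameter X elevated ✓; indicator I2 active ✓; signal on channel 3 ✓; signal on channel 1 ✓
(E) mechanism M6 — accounts for every observation (flag F2 raised via flag F1 raised → flag F2 raised)
(E) alone accounts for all the evidence.

E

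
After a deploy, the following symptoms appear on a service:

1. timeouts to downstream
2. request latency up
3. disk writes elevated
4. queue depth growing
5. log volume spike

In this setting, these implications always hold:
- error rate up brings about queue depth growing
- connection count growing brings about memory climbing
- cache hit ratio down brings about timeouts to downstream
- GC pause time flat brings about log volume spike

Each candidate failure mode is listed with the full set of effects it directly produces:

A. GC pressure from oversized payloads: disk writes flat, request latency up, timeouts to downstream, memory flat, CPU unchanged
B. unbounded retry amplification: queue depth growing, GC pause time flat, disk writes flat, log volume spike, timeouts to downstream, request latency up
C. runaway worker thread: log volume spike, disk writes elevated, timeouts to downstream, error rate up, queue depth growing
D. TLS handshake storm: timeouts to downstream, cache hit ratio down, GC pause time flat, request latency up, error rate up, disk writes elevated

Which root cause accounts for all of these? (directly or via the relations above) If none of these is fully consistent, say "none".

D

Testing each hypothesis:
(A) GC pressure from oversized payloads — timeouts to downstream yes; request latency up yes; disk writes elevated NO; queue depth growing NO; log volume spike NO
(B) unbounded retry amplification — timeouts to downstream yes; request latency up yes; disk writes elevated NO; queue depth growing yes; log volume spike yes
(C) runaway worker thread — timeouts to downstream yes; request latency up NO; disk writes elevated yes; queue depth growing yes; log volume spike yes
(D) TLS handshake storm — timeouts to downstream yes; request latency up yes; disk writes elevated yes; queue depth growing yes (via error rate up → queue depth growing); log volume spike yes (via GC pause time flat → log volume spike)
(D) is the only candidate with no mismatches.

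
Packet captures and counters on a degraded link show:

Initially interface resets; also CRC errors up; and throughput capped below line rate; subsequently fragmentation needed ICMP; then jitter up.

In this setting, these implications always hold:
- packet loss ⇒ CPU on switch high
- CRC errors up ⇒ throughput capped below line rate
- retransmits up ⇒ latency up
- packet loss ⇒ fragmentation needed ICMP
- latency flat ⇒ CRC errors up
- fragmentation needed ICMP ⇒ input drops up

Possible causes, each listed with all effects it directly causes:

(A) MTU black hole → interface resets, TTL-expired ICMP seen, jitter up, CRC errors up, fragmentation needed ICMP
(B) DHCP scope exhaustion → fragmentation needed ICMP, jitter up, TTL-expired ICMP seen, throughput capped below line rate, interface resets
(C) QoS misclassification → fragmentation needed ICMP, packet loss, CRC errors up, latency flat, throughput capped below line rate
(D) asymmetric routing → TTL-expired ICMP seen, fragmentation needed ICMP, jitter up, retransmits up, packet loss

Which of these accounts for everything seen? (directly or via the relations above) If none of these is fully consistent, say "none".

A

For each candidate, compare predicted effects to what was observed:
(A) MTU black hole — accounts for every observation (throughput capped below line rate through CRC errors up → throughput capped below line rate)
(B) DHCP scope exhaustion — interface resets yes; CRC errors up NO; throughput capped below line rate yes; fragmentation needed ICMP yes; jitter up yes
(C) QoS misclassification — does not account for interface resets, jitter up
(D) asymmetric routing — does not account for interface resets, CRC errors up, throughput capped below line rate
(A) is the only candidate with no mismatches.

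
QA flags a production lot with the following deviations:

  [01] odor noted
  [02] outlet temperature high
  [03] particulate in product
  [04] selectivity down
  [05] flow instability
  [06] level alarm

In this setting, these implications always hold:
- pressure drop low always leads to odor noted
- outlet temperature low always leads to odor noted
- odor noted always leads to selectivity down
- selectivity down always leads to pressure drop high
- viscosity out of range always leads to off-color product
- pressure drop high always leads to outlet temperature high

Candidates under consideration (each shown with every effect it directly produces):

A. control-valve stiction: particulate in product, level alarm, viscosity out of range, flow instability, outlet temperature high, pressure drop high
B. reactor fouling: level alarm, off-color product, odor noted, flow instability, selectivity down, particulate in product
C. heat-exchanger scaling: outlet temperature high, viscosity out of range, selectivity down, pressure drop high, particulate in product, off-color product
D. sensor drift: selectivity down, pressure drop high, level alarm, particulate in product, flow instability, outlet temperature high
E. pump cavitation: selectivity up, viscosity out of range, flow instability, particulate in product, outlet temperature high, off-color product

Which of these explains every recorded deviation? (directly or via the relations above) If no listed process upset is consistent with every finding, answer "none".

Per-candidate check:
(A) control-valve stiction — does not account for odor noted, selectivity down
(B) reactor fouling — accounts for every observation (outlet temperature high via selectivity down → pressure drop high → outlet temperature high)
(C) heat-exchanger scaling — odor noted NO; outlet temperature high yes; particulate in product yes; selectivity down yes; flow instability NO; level alarm NO
(D) sensor drift — odor noted NO; outlet temperature high yes; particulate in product yes; selectivity down yes; flow instability yes; level alarm yes
(E) pump cavitation — fails on odor noted, selectivity down, level alarm (predicts selectivity up, not selectivity down)
Only (B) is consistent with every observation.

B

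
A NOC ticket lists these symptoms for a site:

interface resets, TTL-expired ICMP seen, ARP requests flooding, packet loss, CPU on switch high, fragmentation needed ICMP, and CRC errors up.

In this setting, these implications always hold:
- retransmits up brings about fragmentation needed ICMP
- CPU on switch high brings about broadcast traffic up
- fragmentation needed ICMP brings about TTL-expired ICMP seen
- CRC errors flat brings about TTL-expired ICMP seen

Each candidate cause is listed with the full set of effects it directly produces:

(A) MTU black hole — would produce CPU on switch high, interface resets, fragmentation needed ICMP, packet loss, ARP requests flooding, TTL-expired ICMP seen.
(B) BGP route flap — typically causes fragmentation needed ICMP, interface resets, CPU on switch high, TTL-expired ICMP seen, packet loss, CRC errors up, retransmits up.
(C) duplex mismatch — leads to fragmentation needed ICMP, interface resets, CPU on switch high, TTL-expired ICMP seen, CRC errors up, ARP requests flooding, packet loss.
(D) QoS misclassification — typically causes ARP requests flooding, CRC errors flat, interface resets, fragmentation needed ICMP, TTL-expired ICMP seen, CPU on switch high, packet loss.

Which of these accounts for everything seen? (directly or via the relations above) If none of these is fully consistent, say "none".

C

Checking each candidate against the observations:
(A) MTU black hole — does not account for CRC errors up
(B) BGP route flap — does not account for ARP requests flooding
(C) duplex mismatch — interface resets match; TTL-expired ICMP seen match; ARP requests flooding match; packet loss match; CPU on switch high match; fragmentation needed ICMP match; CRC errors up match
(D) QoS misclassification — fails on CRC errors up (predicts CRC errors flat, not CRC errors up)
(C) is the only candidate with no mismatches.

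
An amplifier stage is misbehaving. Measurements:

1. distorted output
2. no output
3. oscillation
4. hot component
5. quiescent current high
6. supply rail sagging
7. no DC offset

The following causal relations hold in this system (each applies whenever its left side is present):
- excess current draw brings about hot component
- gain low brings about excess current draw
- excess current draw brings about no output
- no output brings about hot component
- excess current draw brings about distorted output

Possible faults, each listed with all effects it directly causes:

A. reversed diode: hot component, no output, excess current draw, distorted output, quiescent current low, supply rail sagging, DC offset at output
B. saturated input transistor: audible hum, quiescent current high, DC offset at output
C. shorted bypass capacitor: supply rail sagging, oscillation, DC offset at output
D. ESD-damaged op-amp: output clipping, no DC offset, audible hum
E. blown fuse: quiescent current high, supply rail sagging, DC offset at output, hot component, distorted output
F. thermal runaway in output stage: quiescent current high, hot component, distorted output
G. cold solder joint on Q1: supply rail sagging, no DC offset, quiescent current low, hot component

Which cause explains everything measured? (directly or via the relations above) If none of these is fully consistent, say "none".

For each candidate, compare predicted effects to what was observed:
(A) reversed diode — fails on oscillation, quiescent current high, no DC offset (predicts quiescent current low, not quiescent current high; predicts DC offset at output, not no DC offset)
(B) saturated input transistor — fails on distorted output, no output, oscillation, hot component, supply rail sagging, no DC offset (predicts DC offset at output, not no DC offset)
(C) shorted bypass capacitor — fails on distorted output, no output, hot component, quiescent current high, no DC offset (predicts DC offset at output, not no DC offset)
(D) ESD-damaged op-amp — distorted output ✗; no output ✗; oscillation ✗; hot component ✗; quiescent current high ✗; supply rail sagging ✗; no DC offset ✓
(E) blown fuse — fails on no output, oscillation, no DC offset (predicts DC offset at output, not no DC offset)
(F) thermal runaway in output stage — does not account for no output, oscillation, supply rail sagging, no DC offset
(G) cold solder joint on Q1 — fails on distorted output, no output, oscillation, quiescent current high (predicts quiescent current low, not quiescent current high)
Every candidate fails on at least one observation.

none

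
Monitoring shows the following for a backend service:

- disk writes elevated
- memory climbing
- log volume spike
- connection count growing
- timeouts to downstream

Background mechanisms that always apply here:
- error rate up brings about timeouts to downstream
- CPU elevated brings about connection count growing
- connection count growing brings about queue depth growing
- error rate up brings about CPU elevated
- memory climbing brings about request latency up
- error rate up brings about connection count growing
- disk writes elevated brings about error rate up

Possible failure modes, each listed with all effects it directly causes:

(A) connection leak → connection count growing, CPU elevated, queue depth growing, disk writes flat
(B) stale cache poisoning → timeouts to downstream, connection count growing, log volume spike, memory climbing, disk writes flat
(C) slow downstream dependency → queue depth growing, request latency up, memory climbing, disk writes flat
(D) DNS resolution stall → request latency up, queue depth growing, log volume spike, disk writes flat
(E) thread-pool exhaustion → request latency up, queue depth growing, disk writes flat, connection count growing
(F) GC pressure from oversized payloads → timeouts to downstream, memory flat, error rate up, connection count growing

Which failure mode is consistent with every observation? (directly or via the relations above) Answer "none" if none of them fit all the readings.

Per-candidate check:
(A) connection leak — disk writes elevated miss; memory climbing miss; log volume spike miss; connection count growing match; timeouts to downstream miss
(B) stale cache poisoning — fails on disk writes elevated (predicts disk writes flat, not disk writes elevated)
(C) slow downstream dependency — disk writes elevated miss; memory climbing match; log volume spike miss; connection count growing miss; timeouts to downstream miss
(D) DNS resolution stall — disk writes elevated miss; memory climbing miss; log volume spike match; connection count growing miss; timeouts to downstream miss
(E) thread-pool exhaustion — disk writes elevated miss; memory climbing miss; log volume spike miss; connection count growing match; timeouts to downstream miss
(F) GC pressure from oversized payloads — disk writes elevated miss; memory climbing miss; log volume spike miss; connection count growing match; timeouts to downstream match
Every candidate fails on at least one observation.

none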